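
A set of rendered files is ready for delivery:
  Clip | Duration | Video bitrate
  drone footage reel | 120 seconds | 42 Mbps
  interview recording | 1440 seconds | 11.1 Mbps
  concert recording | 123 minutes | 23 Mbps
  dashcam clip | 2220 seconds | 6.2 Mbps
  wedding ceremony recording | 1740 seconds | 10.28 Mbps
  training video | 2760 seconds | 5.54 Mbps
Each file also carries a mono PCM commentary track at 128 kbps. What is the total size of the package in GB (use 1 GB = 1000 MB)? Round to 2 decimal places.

Audio: 128 kbps = 0.128 Mbps.
drone footage reel: 42.128 Mbps × 120 s = 5055.4 Mb
interview recording: 11.228 Mbps × 1440 s = 16168.3 Mb
concert recording: 23.128 Mbps × 7380 s = 170684.6 Mb
dashcam clip: 6.328 Mbps × 2220 s = 14048.2 Mb
wedding ceremony recording: 10.408 Mbps × 1740 s = 18109.9 Mb
training video: 5.668 Mbps × 2760 s = 15643.7 Mb
Total: 239710.1 Mb = 29963.8 MB.
= 29.96 GB.

29.96 GB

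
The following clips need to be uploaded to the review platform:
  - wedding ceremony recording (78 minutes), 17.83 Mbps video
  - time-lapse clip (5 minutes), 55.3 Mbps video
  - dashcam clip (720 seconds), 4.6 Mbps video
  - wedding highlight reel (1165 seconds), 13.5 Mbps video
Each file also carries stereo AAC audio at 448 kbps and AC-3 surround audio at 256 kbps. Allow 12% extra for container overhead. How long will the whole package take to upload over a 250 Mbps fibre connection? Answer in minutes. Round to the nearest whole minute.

9 minutes

Audio total: 448 + 256 = 704 kbps = 0.704 Mbps.
wedding ceremony recording: 18.534 Mbps × 4680 s × 1.12 = 97147.8 Mb
time-lapse clip: 56.004 Mbps × 300 s × 1.12 = 18817.3 Mb
dashcam clip: 5.304 Mbps × 720 s × 1.12 = 4277.1 Mb
wedding highlight reel: 14.204 Mbps × 1165 s × 1.12 = 18533.4 Mb
Total: 138775.7 Mb = 17347.0 MB.
At 250 Mbps: 138775.7 / 250 = 555 s ≈ 9.25 minutes.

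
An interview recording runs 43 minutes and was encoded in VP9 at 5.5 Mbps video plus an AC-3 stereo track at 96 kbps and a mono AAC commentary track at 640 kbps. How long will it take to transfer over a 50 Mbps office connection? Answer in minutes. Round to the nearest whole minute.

43 min = 2580 s
Audio total: 96 + 640 = 736 kbps = 0.736 Mbps.
Total bitrate: 6.236 Mbps.
File: 6.236 Mbps × 2580 s = 16088.9 Mb.
At 50 Mbps: 16088.9 / 50 = 321.8 s ≈ 5.36 minutes.

5 minutes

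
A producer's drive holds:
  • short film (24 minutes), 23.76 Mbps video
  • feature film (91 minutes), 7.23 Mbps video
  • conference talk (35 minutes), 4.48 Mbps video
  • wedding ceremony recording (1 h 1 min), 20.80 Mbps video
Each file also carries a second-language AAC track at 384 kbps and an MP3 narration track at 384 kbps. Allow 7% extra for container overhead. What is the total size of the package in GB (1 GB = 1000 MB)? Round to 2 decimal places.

22.60 GB

Audio total: 384 + 384 = 768 kbps = 0.768 Mbps.
short film: 24.528 Mbps × 1440 s × 1.07 = 37792.7 Mb
feature film: 7.998 Mbps × 5460 s × 1.07 = 46725.9 Mb
conference talk: 5.248 Mbps × 2100 s × 1.07 = 11792.3 Mb
wedding ceremony recording: 21.568 Mbps × 3660 s × 1.07 = 84464.6 Mb
Total: 180775.5 Mb = 22596.9 MB.
= 22.60 GB.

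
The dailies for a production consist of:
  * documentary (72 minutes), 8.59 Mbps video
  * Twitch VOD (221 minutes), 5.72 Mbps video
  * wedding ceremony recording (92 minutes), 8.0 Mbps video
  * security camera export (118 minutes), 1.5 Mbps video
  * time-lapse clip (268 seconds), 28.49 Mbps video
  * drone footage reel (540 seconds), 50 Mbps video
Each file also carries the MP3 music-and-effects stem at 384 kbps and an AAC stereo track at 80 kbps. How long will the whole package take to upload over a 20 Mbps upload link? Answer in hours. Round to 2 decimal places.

3.01 hours

Audio total: 384 + 80 = 464 kbps = 0.464 Mbps.
documentary: 9.054 Mbps × 4320 s = 39113.3 Mb
Twitch VOD: 6.184 Mbps × 13260 s = 81999.8 Mb
wedding ceremony recording: 8.464 Mbps × 5520 s = 46721.3 Mb
security camera export: 1.964 Mbps × 7080 s = 13905.1 Mb
time-lapse clip: 28.954 Mbps × 268 s = 7759.7 Mb
drone footage reel: 50.464 Mbps × 540 s = 27250.6 Mb
Total: 216749.8 Mb = 27093.7 MB.
At 20 Mbps: 216749.8 / 20 = 10837 s ≈ 3.01 hours.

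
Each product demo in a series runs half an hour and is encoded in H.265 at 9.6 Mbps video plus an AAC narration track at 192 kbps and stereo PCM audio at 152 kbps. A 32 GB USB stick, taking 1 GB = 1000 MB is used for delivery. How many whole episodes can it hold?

30 min = 1800 s
Audio total: 192 + 152 = 344 kbps = 0.344 Mbps.
Total bitrate: 9.944 Mbps.
Per item: 9.944 Mbps × 1800 s = 17,899 Mb = 2,237 MB.
Capacity: 32 GB = 256,000 Mb; 14.30 items → 14 complete.

14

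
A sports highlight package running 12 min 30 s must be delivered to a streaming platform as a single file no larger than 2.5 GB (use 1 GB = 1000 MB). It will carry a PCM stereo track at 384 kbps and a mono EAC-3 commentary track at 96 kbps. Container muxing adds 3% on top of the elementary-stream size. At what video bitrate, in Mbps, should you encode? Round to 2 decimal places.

25.41 Mbps

Budget: 2.5 GB = 20000.0 Mb.
Stream payload after overhead: 20000.0 / 1.03 = 19417.5 Mb.
12 min 30 s = 750 s
Total bitrate budget: 19417.5 Mb / 750 s = 25.890 Mbps.
Audio total: 384 + 96 = 480 kbps = 0.480 Mbps.
Video: 25.890 − 0.480 = 25.410 Mbps.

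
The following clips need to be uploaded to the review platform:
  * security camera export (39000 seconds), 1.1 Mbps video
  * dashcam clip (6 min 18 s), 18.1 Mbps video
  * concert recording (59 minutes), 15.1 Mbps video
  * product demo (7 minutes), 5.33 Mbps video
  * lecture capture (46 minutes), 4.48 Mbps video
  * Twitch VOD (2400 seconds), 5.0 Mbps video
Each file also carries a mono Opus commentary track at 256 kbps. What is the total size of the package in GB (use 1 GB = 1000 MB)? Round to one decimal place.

17.8 GB

Audio: 256 kbps = 0.256 Mbps.
security camera export: 1.356 Mbps × 39000 s = 52884.0 Mb
dashcam clip: 18.356 Mbps × 378 s = 6938.6 Mb
concert recording: 15.356 Mbps × 3540 s = 54360.2 Mb
product demo: 5.586 Mbps × 420 s = 2346.1 Mb
lecture capture: 4.736 Mbps × 2760 s = 13071.4 Mb
Twitch VOD: 5.256 Mbps × 2400 s = 12614.4 Mb
Total: 142214.7 Mb = 17776.8 MB.
= 17.78 GB.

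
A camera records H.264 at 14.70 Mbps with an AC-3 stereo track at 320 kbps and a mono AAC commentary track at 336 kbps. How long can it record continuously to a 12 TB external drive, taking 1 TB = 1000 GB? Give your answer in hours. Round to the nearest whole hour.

Audio total: 320 + 336 = 656 kbps = 0.656 Mbps.
Total bitrate: 14.70 + 0.656 = 15.356 Mbps.
Capacity: 12 TB = 96,000,000 Mb.
Recording time: 96,000,000 / 15.356 = 6,251,628 s ≈ 1,737 hours.

1737 hours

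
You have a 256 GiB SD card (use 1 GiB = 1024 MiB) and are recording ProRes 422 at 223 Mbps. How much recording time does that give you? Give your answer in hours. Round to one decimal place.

Capacity: 256 GiB = 2,199,023 Mb.
Recording time: 2,199,023 / 223.000 = 9,861 s ≈ 2.74 hours.

2.7 hours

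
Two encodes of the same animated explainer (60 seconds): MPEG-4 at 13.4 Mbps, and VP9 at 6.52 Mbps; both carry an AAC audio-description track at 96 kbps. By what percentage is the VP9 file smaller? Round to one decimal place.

51.0%

Audio: 96 kbps = 0.096 Mbps.
MPEG-4: 13.496 Mbps × 60 s = 809.8 Mb = 101.220 MB.
VP9: 6.616 Mbps × 60 s = 397.0 Mb = 49.620 MB.
Reduction: (1 − 49.620/101.220) × 100 = 50.98%.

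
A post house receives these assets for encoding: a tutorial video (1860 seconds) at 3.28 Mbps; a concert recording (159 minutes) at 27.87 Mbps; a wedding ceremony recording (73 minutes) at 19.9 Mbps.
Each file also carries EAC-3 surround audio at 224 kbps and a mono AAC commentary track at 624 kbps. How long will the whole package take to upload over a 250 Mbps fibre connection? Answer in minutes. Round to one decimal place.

24.8 minutes

Audio total: 224 + 624 = 848 kbps = 0.848 Mbps.
tutorial video: 4.128 Mbps × 1860 s = 7678.1 Mb
concert recording: 28.718 Mbps × 9540 s = 273969.7 Mb
wedding ceremony recording: 20.748 Mbps × 4380 s = 90876.2 Mb
Total: 372524.0 Mb = 46565.5 MB.
At 250 Mbps: 372524.0 / 250 = 1490 s ≈ 24.8 minutes.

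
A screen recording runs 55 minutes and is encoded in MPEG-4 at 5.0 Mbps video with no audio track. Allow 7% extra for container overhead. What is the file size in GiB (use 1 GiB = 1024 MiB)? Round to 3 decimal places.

55 min = 3300 s
Total bitrate: 5.0 Mbps.
Stream data: 5.000 Mbps × 3300 s = 16500.0 Mb.
With 7% container overhead: ×1.07.
17,655 Mb = 2,206,875,000 bytes ÷ 1,073,741,824 = 2.055 GiB.

2.055 GiB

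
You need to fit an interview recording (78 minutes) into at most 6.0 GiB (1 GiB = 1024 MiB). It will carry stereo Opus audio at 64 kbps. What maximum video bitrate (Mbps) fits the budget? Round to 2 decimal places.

Budget: 6.0 GiB = 51539.6 Mb.
78 min = 4680 s
Total bitrate budget: 51539.6 Mb / 4680 s = 11.013 Mbps.
Audio: 64 kbps = 0.064 Mbps.
Video: 11.013 − 0.064 = 10.949 Mbps.

10.95 Mbps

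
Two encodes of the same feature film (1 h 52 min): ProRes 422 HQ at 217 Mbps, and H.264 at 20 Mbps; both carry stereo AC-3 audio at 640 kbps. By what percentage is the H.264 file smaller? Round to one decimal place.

1 h 52 min = 112 min = 6720 s
Audio: 640 kbps = 0.640 Mbps.
ProRes 422 HQ: 217.640 Mbps × 6720 s = 1462540.8 Mb = 170.262 GiB.
H.264: 20.640 Mbps × 6720 s = 138700.8 Mb = 16.147 GiB.
Reduction: (1 − 16.147/170.262) × 100 = 90.52%.

90.5%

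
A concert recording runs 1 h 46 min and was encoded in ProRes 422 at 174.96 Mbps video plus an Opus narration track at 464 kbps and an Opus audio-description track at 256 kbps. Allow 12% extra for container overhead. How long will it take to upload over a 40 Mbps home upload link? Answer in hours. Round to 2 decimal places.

1 h 46 min = 106 min = 6360 s
Audio total: 464 + 256 = 720 kbps = 0.720 Mbps.
Total bitrate: 175.680 Mbps.
File: 175.680 Mbps × 6360 s = 1117324.8 Mb.
With 12% container overhead: ×1.12. → 1251403.8 Mb.
At 40 Mbps: 1251403.8 / 40 = 31285.1 s ≈ 8.69 hours.

8.69 hours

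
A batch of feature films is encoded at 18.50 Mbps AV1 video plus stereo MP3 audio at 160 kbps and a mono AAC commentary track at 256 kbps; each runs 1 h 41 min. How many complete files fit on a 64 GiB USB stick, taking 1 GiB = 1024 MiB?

1 h 41 min = 101 min = 6060 s
Audio total: 160 + 256 = 416 kbps = 0.416 Mbps.
Total bitrate: 18.916 Mbps.
Per item: 18.916 Mbps × 6060 s = 114,631 Mb = 14,329 MB.
Capacity: 64 GiB = 549,756 Mb; 4.80 items → 4 complete.

4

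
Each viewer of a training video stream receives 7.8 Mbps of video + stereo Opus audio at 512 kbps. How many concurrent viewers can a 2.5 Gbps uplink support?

300

Audio: 512 kbps = 0.512 Mbps.
Per-viewer media rate: 8.312 Mbps.
2.5 Gbps = 2,500 Mbps; 2,500 / 8.312 = 300.77 → 300 viewers.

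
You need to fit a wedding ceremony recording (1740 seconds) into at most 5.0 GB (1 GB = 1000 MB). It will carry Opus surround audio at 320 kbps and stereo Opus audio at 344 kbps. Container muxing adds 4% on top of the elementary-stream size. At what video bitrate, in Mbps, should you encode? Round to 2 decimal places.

Budget: 5.0 GB = 40000.0 Mb.
Stream payload after overhead: 40000.0 / 1.04 = 38461.5 Mb.
Total bitrate budget: 38461.5 Mb / 1740 s = 22.104 Mbps.
Audio total: 320 + 344 = 664 kbps = 0.664 Mbps.
Video: 22.104 − 0.664 = 21.440 Mbps.

21.44 Mbps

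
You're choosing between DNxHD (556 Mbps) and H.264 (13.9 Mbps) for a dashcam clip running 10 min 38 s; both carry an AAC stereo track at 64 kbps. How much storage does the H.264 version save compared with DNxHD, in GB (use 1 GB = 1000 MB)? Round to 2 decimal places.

43.23 GB

10 min 38 s = 638 s
Audio: 64 kbps = 0.064 Mbps.
DNxHD: 556.064 Mbps × 638 s = 354768.8 Mb = 44.346 GB.
H.264: 13.964 Mbps × 638 s = 8909.0 Mb = 1.114 GB.
Saving: 44.346 − 1.114 = 43.232 GB.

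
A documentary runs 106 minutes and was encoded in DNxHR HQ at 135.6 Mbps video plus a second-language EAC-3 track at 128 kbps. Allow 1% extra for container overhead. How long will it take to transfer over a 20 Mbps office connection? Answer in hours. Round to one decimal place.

12.1 hours

106 min = 6360 s
Audio: 128 kbps = 0.128 Mbps.
Total bitrate: 135.728 Mbps.
File: 135.728 Mbps × 6360 s = 863230.1 Mb.
With 1% container overhead: ×1.01. → 871862.4 Mb.
At 20 Mbps: 871862.4 / 20 = 43593.1 s ≈ 12.1 hours.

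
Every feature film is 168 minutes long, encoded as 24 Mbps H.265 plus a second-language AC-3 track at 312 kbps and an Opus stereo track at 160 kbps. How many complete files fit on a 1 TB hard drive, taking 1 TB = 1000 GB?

32

168 min = 10080 s
Audio total: 312 + 160 = 472 kbps = 0.472 Mbps.
Total bitrate: 24.472 Mbps.
Per item: 24.472 Mbps × 10080 s = 246,678 Mb = 30,835 MB.
Capacity: 1 TB = 8,000,000 Mb; 32.43 items → 32 complete.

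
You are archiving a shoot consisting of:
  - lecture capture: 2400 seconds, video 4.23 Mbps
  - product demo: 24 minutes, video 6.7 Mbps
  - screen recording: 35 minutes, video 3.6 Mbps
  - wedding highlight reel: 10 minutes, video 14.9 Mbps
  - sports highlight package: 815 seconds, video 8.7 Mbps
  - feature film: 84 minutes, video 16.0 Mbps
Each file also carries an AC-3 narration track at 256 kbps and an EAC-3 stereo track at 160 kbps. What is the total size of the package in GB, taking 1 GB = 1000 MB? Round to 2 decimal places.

16.15 GB

Audio total: 256 + 160 = 416 kbps = 0.416 Mbps.
lecture capture: 4.646 Mbps × 2400 s = 11150.4 Mb
product demo: 7.116 Mbps × 1440 s = 10247.0 Mb
screen recording: 4.016 Mbps × 2100 s = 8433.6 Mb
wedding highlight reel: 15.316 Mbps × 600 s = 9189.6 Mb
sports highlight package: 9.116 Mbps × 815 s = 7429.5 Mb
feature film: 16.416 Mbps × 5040 s = 82736.6 Mb
Total: 129186.8 Mb = 16148.4 MB.
= 16.15 GB.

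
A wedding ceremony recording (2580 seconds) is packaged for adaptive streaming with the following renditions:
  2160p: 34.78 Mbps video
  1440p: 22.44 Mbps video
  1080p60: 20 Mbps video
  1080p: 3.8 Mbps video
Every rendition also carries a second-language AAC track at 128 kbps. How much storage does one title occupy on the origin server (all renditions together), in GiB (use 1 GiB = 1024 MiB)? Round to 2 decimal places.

24.49 GiB

Audio: 128 kbps = 0.128 Mbps.
Sum of rendition bitrates: (34.78+0.128) + (22.44+0.128) + (20+0.128) + (3.8+0.128) = 81.532 Mbps.
× 2580 s = 210,353 Mb = 26,294 MB = 24.49 GiB.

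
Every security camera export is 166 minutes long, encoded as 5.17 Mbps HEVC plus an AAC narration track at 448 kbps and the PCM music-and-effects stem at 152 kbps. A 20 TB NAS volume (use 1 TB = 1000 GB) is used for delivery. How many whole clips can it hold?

166 min = 9960 s
Audio total: 448 + 152 = 600 kbps = 0.600 Mbps.
Total bitrate: 5.770 Mbps.
Per item: 5.770 Mbps × 9960 s = 57,469 Mb = 7,184 MB.
Capacity: 20 TB = 160,000,000 Mb; 2784.10 items → 2784 complete.

2784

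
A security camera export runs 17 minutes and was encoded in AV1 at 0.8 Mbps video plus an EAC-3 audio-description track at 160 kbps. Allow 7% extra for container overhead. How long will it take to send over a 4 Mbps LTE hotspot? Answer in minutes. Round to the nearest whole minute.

4 minutes

17 min = 1020 s
Audio: 160 kbps = 0.160 Mbps.
Total bitrate: 0.960 Mbps.
File: 0.960 Mbps × 1020 s = 979.2 Mb.
With 7% container overhead: ×1.07. → 1047.7 Mb.
At 4 Mbps: 1047.7 / 4 = 261.9 s ≈ 4.37 minutes.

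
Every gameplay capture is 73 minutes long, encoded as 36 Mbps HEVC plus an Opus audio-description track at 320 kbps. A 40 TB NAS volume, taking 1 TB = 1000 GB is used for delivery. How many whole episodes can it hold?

73 min = 4380 s
Audio: 320 kbps = 0.320 Mbps.
Total bitrate: 36.320 Mbps.
Per item: 36.320 Mbps × 4380 s = 159,082 Mb = 19,885 MB.
Capacity: 40 TB = 320,000,000 Mb; 2011.55 items → 2011 complete.

2011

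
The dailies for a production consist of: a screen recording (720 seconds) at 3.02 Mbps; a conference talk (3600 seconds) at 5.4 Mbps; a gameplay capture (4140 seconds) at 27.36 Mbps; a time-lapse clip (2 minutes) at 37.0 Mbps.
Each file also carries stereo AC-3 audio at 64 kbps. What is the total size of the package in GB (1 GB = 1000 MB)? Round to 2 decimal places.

17.48 GB

Audio: 64 kbps = 0.064 Mbps.
screen recording: 3.084 Mbps × 720 s = 2220.5 Mb
conference talk: 5.464 Mbps × 3600 s = 19670.4 Mb
gameplay capture: 27.424 Mbps × 4140 s = 113535.4 Mb
time-lapse clip: 37.064 Mbps × 120 s = 4447.7 Mb
Total: 139873.9 Mb = 17484.2 MB.
= 17.48 GB.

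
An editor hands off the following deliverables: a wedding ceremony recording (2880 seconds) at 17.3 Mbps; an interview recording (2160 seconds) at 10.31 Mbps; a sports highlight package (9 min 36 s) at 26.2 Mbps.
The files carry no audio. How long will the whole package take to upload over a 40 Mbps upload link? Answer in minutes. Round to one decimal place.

wedding ceremony recording: 17.300 Mbps × 2880 s = 49824.0 Mb
interview recording: 10.310 Mbps × 2160 s = 22269.6 Mb
sports highlight package: 26.200 Mbps × 576 s = 15091.2 Mb
Total: 87184.8 Mb = 10898.1 MB.
At 40 Mbps: 87184.8 / 40 = 2180 s ≈ 36.3 minutes.

36.3 minutes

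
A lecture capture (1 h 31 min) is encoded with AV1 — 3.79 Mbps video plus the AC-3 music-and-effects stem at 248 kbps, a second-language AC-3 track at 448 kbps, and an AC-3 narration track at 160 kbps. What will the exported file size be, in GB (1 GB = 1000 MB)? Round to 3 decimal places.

3.171 GB

1 h 31 min = 91 min = 5460 s
Audio total: 248 + 448 + 160 = 856 kbps = 0.856 Mbps.
Total bitrate: 3.79 + 0.856 = 4.646 Mbps.
Stream data: 4.646 Mbps × 5460 s = 25367.2 Mb.
25,367 Mb ÷ 8 = 3,171 MB → 3.171 GB.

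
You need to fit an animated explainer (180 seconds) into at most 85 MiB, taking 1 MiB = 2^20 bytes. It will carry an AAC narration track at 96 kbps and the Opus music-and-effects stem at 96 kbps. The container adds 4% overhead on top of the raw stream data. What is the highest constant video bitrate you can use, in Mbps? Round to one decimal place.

Budget: 85 MiB = 713.0 Mb.
Stream payload after overhead: 713.0 / 1.04 = 685.6 Mb.
Total bitrate budget: 685.6 Mb / 180 s = 3.809 Mbps.
Audio total: 96 + 96 = 192 kbps = 0.192 Mbps.
Video: 3.809 − 0.192 = 3.617 Mbps.

3.6 Mbps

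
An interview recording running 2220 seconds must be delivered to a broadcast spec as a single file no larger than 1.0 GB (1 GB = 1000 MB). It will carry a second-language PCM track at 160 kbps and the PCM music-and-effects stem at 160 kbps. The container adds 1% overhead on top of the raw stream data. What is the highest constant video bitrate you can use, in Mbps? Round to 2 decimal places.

3.25 Mbps

Budget: 1.0 GB = 8000.0 Mb.
Stream payload after overhead: 8000.0 / 1.01 = 7920.8 Mb.
Total bitrate budget: 7920.8 Mb / 2220 s = 3.568 Mbps.
Audio total: 160 + 160 = 320 kbps = 0.320 Mbps.
Video: 3.568 − 0.320 = 3.248 Mbps.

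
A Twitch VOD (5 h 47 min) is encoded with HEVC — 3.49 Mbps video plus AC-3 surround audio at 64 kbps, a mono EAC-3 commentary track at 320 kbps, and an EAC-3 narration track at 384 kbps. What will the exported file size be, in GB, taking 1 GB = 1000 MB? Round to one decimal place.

5 h 47 min = 347 min = 20820 s
Audio total: 64 + 320 + 384 = 768 kbps = 0.768 Mbps.
Total bitrate: 3.49 + 0.768 = 4.258 Mbps.
Stream data: 4.258 Mbps × 20820 s = 88651.6 Mb.
88,652 Mb ÷ 8 = 11,081 MB → 11.08 GB.

11.1 GB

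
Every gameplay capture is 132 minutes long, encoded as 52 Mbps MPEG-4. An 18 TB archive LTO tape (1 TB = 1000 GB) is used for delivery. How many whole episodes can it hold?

349

132 min = 7920 s
Per item: 52.000 Mbps × 7920 s = 411,840 Mb = 51,480 MB.
Capacity: 18 TB = 144,000,000 Mb; 349.65 items → 349 complete.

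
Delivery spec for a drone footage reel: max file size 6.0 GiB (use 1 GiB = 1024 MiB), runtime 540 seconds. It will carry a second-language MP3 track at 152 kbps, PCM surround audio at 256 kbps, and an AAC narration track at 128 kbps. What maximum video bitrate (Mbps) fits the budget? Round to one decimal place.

Budget: 6.0 GiB = 51539.6 Mb.
Total bitrate budget: 51539.6 Mb / 540 s = 95.444 Mbps.
Audio total: 152 + 256 + 128 = 536 kbps = 0.536 Mbps.
Video: 95.444 − 0.536 = 94.908 Mbps.

94.9 Mbps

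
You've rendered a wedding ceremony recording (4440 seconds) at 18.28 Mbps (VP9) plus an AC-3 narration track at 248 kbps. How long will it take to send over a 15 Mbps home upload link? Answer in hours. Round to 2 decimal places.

Audio: 248 kbps = 0.248 Mbps.
Total bitrate: 18.528 Mbps.
File: 18.528 Mbps × 4440 s = 82264.3 Mb.
At 15 Mbps: 82264.3 / 15 = 5484.3 s ≈ 1.52 hours.

1.52 hours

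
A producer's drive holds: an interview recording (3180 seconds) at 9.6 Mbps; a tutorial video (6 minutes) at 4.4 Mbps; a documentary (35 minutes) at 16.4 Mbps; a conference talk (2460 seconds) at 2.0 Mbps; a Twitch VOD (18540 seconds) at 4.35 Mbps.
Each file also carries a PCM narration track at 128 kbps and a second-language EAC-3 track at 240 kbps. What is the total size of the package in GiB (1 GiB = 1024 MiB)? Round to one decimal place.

Audio total: 128 + 240 = 368 kbps = 0.368 Mbps.
interview recording: 9.968 Mbps × 3180 s = 31698.2 Mb
tutorial video: 4.768 Mbps × 360 s = 1716.5 Mb
documentary: 16.768 Mbps × 2100 s = 35212.8 Mb
conference talk: 2.368 Mbps × 2460 s = 5825.3 Mb
Twitch VOD: 4.718 Mbps × 18540 s = 87471.7 Mb
Total: 161924.5 Mb = 20240.6 MB.
= 18.85 GiB.

18.9 GiB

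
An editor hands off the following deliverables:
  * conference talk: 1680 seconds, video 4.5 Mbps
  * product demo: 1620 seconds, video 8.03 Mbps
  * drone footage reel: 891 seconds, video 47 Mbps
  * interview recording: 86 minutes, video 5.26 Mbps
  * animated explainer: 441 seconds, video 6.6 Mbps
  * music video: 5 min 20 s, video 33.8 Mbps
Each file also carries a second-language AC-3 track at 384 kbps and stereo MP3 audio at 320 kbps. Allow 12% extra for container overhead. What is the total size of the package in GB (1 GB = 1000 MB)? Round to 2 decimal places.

Audio total: 384 + 320 = 704 kbps = 0.704 Mbps.
conference talk: 5.204 Mbps × 1680 s × 1.12 = 9791.8 Mb
product demo: 8.734 Mbps × 1620 s × 1.12 = 15847.0 Mb
drone footage reel: 47.704 Mbps × 891 s × 1.12 = 47604.8 Mb
interview recording: 5.964 Mbps × 5160 s × 1.12 = 34467.1 Mb
animated explainer: 7.304 Mbps × 441 s × 1.12 = 3607.6 Mb
music video: 34.504 Mbps × 320 s × 1.12 = 12366.2 Mb
Total: 123684.6 Mb = 15460.6 MB.
= 15.46 GB.

15.46 GB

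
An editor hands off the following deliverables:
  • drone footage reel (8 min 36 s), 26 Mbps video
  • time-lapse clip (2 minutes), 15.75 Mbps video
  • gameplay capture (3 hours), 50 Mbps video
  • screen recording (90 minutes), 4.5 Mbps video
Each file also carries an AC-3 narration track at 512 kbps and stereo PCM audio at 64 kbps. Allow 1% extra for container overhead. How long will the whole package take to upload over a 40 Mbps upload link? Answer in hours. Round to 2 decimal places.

4.13 hours

Audio total: 512 + 64 = 576 kbps = 0.576 Mbps.
drone footage reel: 26.576 Mbps × 516 s × 1.01 = 13850.3 Mb
time-lapse clip: 16.326 Mbps × 120 s × 1.01 = 1978.7 Mb
gameplay capture: 50.576 Mbps × 10800 s × 1.01 = 551683.0 Mb
screen recording: 5.076 Mbps × 5400 s × 1.01 = 27684.5 Mb
Total: 595196.6 Mb = 74399.6 MB.
At 40 Mbps: 595196.6 / 40 = 14880 s ≈ 4.13 hours.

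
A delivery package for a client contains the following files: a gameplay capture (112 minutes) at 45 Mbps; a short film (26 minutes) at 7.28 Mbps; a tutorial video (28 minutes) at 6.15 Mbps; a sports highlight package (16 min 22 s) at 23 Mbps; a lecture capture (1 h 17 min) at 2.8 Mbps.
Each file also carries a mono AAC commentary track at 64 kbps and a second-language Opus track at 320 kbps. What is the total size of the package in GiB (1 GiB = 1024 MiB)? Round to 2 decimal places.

Audio total: 64 + 320 = 384 kbps = 0.384 Mbps.
gameplay capture: 45.384 Mbps × 6720 s = 304980.5 Mb
short film: 7.664 Mbps × 1560 s = 11955.8 Mb
tutorial video: 6.534 Mbps × 1680 s = 10977.1 Mb
sports highlight package: 23.384 Mbps × 982 s = 22963.1 Mb
lecture capture: 3.184 Mbps × 4620 s = 14710.1 Mb
Total: 365586.6 Mb = 45698.3 MB.
= 42.56 GiB.

42.56 GiB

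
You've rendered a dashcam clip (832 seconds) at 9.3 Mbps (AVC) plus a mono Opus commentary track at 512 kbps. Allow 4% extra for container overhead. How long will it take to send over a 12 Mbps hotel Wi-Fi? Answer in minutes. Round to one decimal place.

Audio: 512 kbps = 0.512 Mbps.
Total bitrate: 9.812 Mbps.
File: 9.812 Mbps × 832 s = 8163.6 Mb.
With 4% container overhead: ×1.04. → 8490.1 Mb.
At 12 Mbps: 8490.1 / 12 = 707.5 s ≈ 11.8 minutes.

11.8 minutes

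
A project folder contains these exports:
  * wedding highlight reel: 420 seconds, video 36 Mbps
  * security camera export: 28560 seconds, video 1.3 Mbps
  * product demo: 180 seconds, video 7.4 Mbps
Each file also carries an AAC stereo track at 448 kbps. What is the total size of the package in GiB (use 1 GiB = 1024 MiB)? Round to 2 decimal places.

Audio: 448 kbps = 0.448 Mbps.
wedding highlight reel: 36.448 Mbps × 420 s = 15308.2 Mb
security camera export: 1.748 Mbps × 28560 s = 49922.9 Mb
product demo: 7.848 Mbps × 180 s = 1412.6 Mb
Total: 66643.7 Mb = 8330.5 MB.
= 7.758 GiB.

7.76 GiB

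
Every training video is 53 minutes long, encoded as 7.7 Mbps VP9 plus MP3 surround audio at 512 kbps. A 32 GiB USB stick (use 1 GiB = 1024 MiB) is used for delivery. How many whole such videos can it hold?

53 min = 3180 s
Audio: 512 kbps = 0.512 Mbps.
Total bitrate: 8.212 Mbps.
Per item: 8.212 Mbps × 3180 s = 26,114 Mb = 3,264 MB.
Capacity: 32 GiB = 274,878 Mb; 10.53 items → 10 complete.

10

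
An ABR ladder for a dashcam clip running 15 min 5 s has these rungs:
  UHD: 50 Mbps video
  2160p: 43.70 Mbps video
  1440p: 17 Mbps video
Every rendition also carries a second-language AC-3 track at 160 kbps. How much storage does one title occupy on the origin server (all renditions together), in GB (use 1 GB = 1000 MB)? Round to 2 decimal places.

15 min 5 s = 905 s
Audio: 160 kbps = 0.160 Mbps.
Sum of rendition bitrates: (50+0.160) + (43.70+0.160) + (17+0.160) = 111.180 Mbps.
× 905 s = 100,618 Mb = 12,577 MB = 12.58 GB.

12.58 GB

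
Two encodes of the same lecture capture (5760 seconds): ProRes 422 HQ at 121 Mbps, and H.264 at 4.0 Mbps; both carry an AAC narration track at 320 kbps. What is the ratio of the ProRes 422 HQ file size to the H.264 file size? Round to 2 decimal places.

28.08

Audio: 320 kbps = 0.320 Mbps.
ProRes 422 HQ: 121.320 Mbps × 5760 s = 698803.2 Mb = 87.350 GB.
H.264: 4.320 Mbps × 5760 s = 24883.2 Mb = 3.110 GB.
Ratio: 87.350 / 3.110 = 28.083.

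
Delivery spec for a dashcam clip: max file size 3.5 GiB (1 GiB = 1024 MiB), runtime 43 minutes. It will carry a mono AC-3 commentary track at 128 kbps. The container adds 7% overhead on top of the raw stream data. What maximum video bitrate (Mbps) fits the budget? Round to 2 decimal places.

10.76 Mbps

Budget: 3.5 GiB = 30064.8 Mb.
Stream payload after overhead: 30064.8 / 1.07 = 28097.9 Mb.
43 min = 2580 s
Total bitrate budget: 28097.9 Mb / 2580 s = 10.891 Mbps.
Audio: 128 kbps = 0.128 Mbps.
Video: 10.891 − 0.128 = 10.763 Mbps.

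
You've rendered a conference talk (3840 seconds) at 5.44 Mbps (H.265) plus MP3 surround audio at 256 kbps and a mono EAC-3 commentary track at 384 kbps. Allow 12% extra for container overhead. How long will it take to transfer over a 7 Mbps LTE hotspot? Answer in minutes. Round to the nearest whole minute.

Audio total: 256 + 384 = 640 kbps = 0.640 Mbps.
Total bitrate: 6.080 Mbps.
File: 6.080 Mbps × 3840 s = 23347.2 Mb.
With 12% container overhead: ×1.12. → 26148.9 Mb.
At 7 Mbps: 26148.9 / 7 = 3735.6 s ≈ 62.3 minutes.

62 minutes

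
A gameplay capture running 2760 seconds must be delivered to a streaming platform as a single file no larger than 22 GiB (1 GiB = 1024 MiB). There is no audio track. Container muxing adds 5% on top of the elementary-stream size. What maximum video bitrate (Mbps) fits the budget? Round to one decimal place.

Budget: 22 GiB = 188978.6 Mb.
Stream payload after overhead: 188978.6 / 1.05 = 179979.6 Mb.
Total bitrate budget: 179979.6 Mb / 2760 s = 65.210 Mbps.

65.2 Mbps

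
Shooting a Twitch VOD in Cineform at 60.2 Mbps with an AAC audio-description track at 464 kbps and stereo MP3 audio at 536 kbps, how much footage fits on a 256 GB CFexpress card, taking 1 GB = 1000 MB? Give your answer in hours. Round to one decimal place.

9.3 hours

Audio total: 464 + 536 = 1000 kbps = 1.000 Mbps.
Total bitrate: 60.2 + 1.000 = 61.200 Mbps.
Capacity: 256 GB = 2,048,000 Mb.
Recording time: 2,048,000 / 61.200 = 33,464 s ≈ 9.30 hours.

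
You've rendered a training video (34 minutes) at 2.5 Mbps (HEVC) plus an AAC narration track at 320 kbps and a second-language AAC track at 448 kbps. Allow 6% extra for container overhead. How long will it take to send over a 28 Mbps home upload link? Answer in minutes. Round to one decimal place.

34 min = 2040 s
Audio total: 320 + 448 = 768 kbps = 0.768 Mbps.
Total bitrate: 3.268 Mbps.
File: 3.268 Mbps × 2040 s = 6666.7 Mb.
With 6% container overhead: ×1.06. → 7066.7 Mb.
At 28 Mbps: 7066.7 / 28 = 252.4 s ≈ 4.21 minutes.

4.2 minutes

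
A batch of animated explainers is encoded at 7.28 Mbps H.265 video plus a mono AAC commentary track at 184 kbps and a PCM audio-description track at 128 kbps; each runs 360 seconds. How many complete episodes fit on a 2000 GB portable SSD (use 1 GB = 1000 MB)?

Audio total: 184 + 128 = 312 kbps = 0.312 Mbps.
Total bitrate: 7.592 Mbps.
Per item: 7.592 Mbps × 360 s = 2,733 Mb = 341.6 MB.
Capacity: 2000 GB = 16,000,000 Mb; 5854.12 items → 5854 complete.

5854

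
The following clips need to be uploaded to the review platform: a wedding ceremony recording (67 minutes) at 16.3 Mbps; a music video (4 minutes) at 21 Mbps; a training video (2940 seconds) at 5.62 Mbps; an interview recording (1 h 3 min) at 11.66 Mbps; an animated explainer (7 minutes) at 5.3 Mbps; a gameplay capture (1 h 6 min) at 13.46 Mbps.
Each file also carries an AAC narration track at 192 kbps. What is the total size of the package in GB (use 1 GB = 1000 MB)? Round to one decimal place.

23.7 GB

Audio: 192 kbps = 0.192 Mbps.
wedding ceremony recording: 16.492 Mbps × 4020 s = 66297.8 Mb
music video: 21.192 Mbps × 240 s = 5086.1 Mb
training video: 5.812 Mbps × 2940 s = 17087.3 Mb
interview recording: 11.852 Mbps × 3780 s = 44800.6 Mb
animated explainer: 5.492 Mbps × 420 s = 2306.6 Mb
gameplay capture: 13.652 Mbps × 3960 s = 54061.9 Mb
Total: 189640.3 Mb = 23705.0 MB.
= 23.71 GB.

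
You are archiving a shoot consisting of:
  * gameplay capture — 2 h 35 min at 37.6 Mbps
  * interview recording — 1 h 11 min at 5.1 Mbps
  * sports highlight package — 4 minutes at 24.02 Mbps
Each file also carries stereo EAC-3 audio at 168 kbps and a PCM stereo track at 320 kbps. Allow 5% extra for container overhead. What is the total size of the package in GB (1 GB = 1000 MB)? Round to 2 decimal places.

50.39 GB

Audio total: 168 + 320 = 488 kbps = 0.488 Mbps.
gameplay capture: 38.088 Mbps × 9300 s × 1.05 = 371929.3 Mb
interview recording: 5.588 Mbps × 4260 s × 1.05 = 24995.1 Mb
sports highlight package: 24.508 Mbps × 240 s × 1.05 = 6176.0 Mb
Total: 403100.5 Mb = 50387.6 MB.
= 50.39 GB.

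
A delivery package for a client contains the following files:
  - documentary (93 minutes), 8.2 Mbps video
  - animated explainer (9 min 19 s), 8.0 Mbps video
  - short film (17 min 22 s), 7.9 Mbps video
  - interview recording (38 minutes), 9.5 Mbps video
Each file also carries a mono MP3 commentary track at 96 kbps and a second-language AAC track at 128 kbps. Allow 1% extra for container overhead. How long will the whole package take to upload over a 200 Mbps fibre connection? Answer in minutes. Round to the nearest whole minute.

7 minutes

Audio total: 96 + 128 = 224 kbps = 0.224 Mbps.
documentary: 8.424 Mbps × 5580 s × 1.01 = 47476.0 Mb
animated explainer: 8.224 Mbps × 559 s × 1.01 = 4643.2 Mb
short film: 8.124 Mbps × 1042 s × 1.01 = 8549.9 Mb
interview recording: 9.724 Mbps × 2280 s × 1.01 = 22392.4 Mb
Total: 83061.5 Mb = 10382.7 MB.
At 200 Mbps: 83061.5 / 200 = 415 s ≈ 6.92 minutes.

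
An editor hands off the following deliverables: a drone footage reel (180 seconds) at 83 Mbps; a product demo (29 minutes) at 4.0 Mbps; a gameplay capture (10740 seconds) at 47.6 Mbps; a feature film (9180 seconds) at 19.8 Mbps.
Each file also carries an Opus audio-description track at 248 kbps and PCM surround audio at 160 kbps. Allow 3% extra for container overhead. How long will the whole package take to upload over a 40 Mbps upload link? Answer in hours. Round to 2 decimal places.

5.18 hours

Audio total: 248 + 160 = 408 kbps = 0.408 Mbps.
drone footage reel: 83.408 Mbps × 180 s × 1.03 = 15463.8 Mb
product demo: 4.408 Mbps × 1740 s × 1.03 = 7900.0 Mb
gameplay capture: 48.008 Mbps × 10740 s × 1.03 = 531074.1 Mb
feature film: 20.208 Mbps × 9180 s × 1.03 = 191074.7 Mb
Total: 745512.7 Mb = 93189.1 MB.
At 40 Mbps: 745512.7 / 40 = 18638 s ≈ 5.18 hours.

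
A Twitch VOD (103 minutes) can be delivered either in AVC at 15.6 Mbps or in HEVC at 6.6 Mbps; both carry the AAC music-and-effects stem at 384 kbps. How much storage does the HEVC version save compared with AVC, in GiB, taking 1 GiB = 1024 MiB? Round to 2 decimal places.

6.48 GiB

103 min = 6180 s
Audio: 384 kbps = 0.384 Mbps.
AVC: 15.984 Mbps × 6180 s = 98781.1 Mb = 11.500 GiB.
HEVC: 6.984 Mbps × 6180 s = 43161.1 Mb = 5.025 GiB.
Saving: 11.500 − 5.025 = 6.475 GiB.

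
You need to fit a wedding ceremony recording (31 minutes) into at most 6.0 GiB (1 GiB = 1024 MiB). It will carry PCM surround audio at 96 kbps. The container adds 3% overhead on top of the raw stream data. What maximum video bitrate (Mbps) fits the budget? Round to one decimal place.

26.8 Mbps

Budget: 6.0 GiB = 51539.6 Mb.
Stream payload after overhead: 51539.6 / 1.03 = 50038.5 Mb.
31 min = 1860 s
Total bitrate budget: 50038.5 Mb / 1860 s = 26.902 Mbps.
Audio: 96 kbps = 0.096 Mbps.
Video: 26.902 − 0.096 = 26.806 Mbps.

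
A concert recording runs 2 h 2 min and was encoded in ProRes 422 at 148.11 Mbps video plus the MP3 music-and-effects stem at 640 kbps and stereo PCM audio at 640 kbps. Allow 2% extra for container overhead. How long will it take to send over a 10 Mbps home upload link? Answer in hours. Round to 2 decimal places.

30.98 hours

2 h 2 min = 122 min = 7320 s
Audio total: 640 + 640 = 1280 kbps = 1.280 Mbps.
Total bitrate: 149.390 Mbps.
File: 149.390 Mbps × 7320 s = 1093534.8 Mb.
With 2% container overhead: ×1.02. → 1115405.5 Mb.
At 10 Mbps: 1115405.5 / 10 = 111540.5 s ≈ 31 hours.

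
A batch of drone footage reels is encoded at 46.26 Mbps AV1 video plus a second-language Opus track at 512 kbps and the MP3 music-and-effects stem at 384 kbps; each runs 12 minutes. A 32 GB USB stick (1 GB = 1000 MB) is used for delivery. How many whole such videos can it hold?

12 min = 720 s
Audio total: 512 + 384 = 896 kbps = 0.896 Mbps.
Total bitrate: 47.156 Mbps.
Per item: 47.156 Mbps × 720 s = 33,952 Mb = 4,244 MB.
Capacity: 32 GB = 256,000 Mb; 7.54 items → 7 complete.

7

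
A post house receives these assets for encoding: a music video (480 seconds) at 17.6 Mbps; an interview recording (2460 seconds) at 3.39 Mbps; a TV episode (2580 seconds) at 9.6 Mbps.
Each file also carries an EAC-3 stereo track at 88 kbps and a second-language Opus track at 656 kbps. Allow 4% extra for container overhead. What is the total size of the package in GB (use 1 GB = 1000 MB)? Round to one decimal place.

Audio total: 88 + 656 = 744 kbps = 0.744 Mbps.
music video: 18.344 Mbps × 480 s × 1.04 = 9157.3 Mb
interview recording: 4.134 Mbps × 2460 s × 1.04 = 10576.4 Mb
TV episode: 10.344 Mbps × 2580 s × 1.04 = 27755.0 Mb
Total: 47488.8 Mb = 5936.1 MB.
= 5.936 GB.

5.9 GB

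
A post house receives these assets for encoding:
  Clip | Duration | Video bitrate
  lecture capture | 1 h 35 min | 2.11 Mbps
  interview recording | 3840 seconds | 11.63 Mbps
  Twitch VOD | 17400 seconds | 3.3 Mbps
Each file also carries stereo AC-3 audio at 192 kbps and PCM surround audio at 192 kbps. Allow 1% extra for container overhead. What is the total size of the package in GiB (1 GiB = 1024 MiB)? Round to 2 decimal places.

Audio total: 192 + 192 = 384 kbps = 0.384 Mbps.
lecture capture: 2.494 Mbps × 5700 s × 1.01 = 14358.0 Mb
interview recording: 12.014 Mbps × 3840 s × 1.01 = 46595.1 Mb
Twitch VOD: 3.684 Mbps × 17400 s × 1.01 = 64742.6 Mb
Total: 125695.7 Mb = 15712.0 MB.
= 14.63 GiB.

14.63 GiB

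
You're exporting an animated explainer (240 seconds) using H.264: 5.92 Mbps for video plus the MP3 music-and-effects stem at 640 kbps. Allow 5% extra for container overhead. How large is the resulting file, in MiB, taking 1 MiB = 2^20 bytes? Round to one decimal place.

Audio: 640 kbps = 0.640 Mbps.
Total bitrate: 5.92 + 0.640 = 6.560 Mbps.
Stream data: 6.560 Mbps × 240 s = 1574.4 Mb.
With 5% container overhead: ×1.05.
1,653 Mb = 206,640,000 bytes ÷ 1,048,576 = 197.1 MiB.

197.1 MiB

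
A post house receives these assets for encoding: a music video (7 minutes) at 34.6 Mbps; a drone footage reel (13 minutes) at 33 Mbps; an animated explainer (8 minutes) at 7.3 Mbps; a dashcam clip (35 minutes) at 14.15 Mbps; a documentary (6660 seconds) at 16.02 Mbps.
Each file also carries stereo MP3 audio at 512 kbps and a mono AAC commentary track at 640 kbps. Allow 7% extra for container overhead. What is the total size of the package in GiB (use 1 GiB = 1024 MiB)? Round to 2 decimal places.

23.94 GiB

Audio total: 512 + 640 = 1152 kbps = 1.152 Mbps.
music video: 35.752 Mbps × 420 s × 1.07 = 16066.9 Mb
drone footage reel: 34.152 Mbps × 780 s × 1.07 = 28503.3 Mb
animated explainer: 8.452 Mbps × 480 s × 1.07 = 4340.9 Mb
dashcam clip: 15.302 Mbps × 2100 s × 1.07 = 34383.6 Mb
documentary: 17.172 Mbps × 6660 s × 1.07 = 122371.1 Mb
Total: 205665.9 Mb = 25708.2 MB.
= 23.94 GiB.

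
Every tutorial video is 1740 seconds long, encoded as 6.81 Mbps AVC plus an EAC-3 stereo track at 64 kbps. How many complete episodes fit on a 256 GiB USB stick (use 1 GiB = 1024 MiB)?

Audio: 64 kbps = 0.064 Mbps.
Total bitrate: 6.874 Mbps.
Per item: 6.874 Mbps × 1740 s = 11,961 Mb = 1,495 MB.
Capacity: 256 GiB = 2,199,023 Mb; 183.85 items → 183 complete.

183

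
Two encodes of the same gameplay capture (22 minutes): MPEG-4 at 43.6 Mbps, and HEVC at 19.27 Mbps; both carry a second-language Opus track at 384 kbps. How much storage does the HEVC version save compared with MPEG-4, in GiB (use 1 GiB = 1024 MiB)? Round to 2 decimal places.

3.74 GiB

22 min = 1320 s
Audio: 384 kbps = 0.384 Mbps.
MPEG-4: 43.984 Mbps × 1320 s = 58058.9 Mb = 6.759 GiB.
HEVC: 19.654 Mbps × 1320 s = 25943.3 Mb = 3.020 GiB.
Saving: 6.759 − 3.020 = 3.739 GiB.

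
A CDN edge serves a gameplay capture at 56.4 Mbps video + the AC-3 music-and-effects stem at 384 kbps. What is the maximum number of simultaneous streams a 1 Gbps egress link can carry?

Audio: 384 kbps = 0.384 Mbps.
Per-viewer media rate: 56.784 Mbps.
1 Gbps = 1,000 Mbps; 1,000 / 56.784 = 17.61 → 17 viewers.

17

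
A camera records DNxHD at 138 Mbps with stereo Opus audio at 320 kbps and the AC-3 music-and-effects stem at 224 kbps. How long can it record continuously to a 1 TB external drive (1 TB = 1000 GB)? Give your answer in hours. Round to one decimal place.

16.0 hours

Audio total: 320 + 224 = 544 kbps = 0.544 Mbps.
Total bitrate: 138 + 0.544 = 138.544 Mbps.
Capacity: 1 TB = 8,000,000 Mb.
Recording time: 8,000,000 / 138.544 = 57,743 s ≈ 16.0 hours.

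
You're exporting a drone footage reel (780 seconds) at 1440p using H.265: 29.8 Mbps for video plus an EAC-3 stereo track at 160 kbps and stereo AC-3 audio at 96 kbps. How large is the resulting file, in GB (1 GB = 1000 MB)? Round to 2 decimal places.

2.93 GB

Audio total: 160 + 96 = 256 kbps = 0.256 Mbps.
Total bitrate: 29.8 + 0.256 = 30.056 Mbps.
Stream data: 30.056 Mbps × 780 s = 23443.7 Mb.
23,444 Mb ÷ 8 = 2,930 MB → 2.930 GB.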